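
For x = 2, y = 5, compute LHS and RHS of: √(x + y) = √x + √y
LHS = √(2 + 5) = √(7) ≈ 2.646
RHS = √2 + √5 = √(2) + √(5) ≈ 3.65

LHS ≠ RHS (they differ by about 1.005), so the equation does not hold here.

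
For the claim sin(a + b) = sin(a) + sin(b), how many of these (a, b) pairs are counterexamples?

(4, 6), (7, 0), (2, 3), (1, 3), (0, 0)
3

Testing each pair:
(4, 6): LHS = sin(10) ≈ -0.544, RHS = sin(4) + sin(6) ≈ -1.036 → counterexample
(7, 0): LHS = sin(7) ≈ 0.657, RHS = sin(7) ≈ 0.657 → satisfies claim
(2, 3): LHS = sin(5) ≈ -0.9589, RHS = sin(3) + sin(2) ≈ 1.05 → counterexample
(1, 3): LHS = sin(4) ≈ -0.7568, RHS = sin(3) + sin(1) ≈ 0.9826 → counterexample
(0, 0): LHS = 0, RHS = 0 → satisfies claim

That makes 3 counterexamples.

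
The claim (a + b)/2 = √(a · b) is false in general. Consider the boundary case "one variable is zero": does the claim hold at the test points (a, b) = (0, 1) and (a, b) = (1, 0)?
No, fails at both test points

At (0, 1): LHS = 1/2 ≠ RHS = 0
At (1, 0): LHS = 1/2 ≠ RHS = 0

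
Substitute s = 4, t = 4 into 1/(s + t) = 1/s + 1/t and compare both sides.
LHS = 1/(4 + 4) = 1/8
RHS = 1/4 + 1/4 = 1/2

LHS ≠ RHS, so the equation does not hold here.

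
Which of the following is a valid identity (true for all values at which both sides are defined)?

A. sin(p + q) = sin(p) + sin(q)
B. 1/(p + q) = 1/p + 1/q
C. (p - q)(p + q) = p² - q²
C

A: fails at (2, 3) — LHS = sin(5) ≈ -0.9589, RHS = sin(3) + sin(2) ≈ 1.05.
B: fails at (5, 5) — LHS = 1/10, RHS = 2/5.
C: holds — e.g. at (1, 2), both sides equal -3.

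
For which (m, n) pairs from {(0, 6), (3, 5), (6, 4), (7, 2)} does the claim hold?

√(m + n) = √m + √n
Testing each pair:
(0, 6): LHS = √(6) ≈ 2.449, RHS = √(6) ≈ 2.449 → holds
(3, 5): LHS = 2·√(2) ≈ 2.828, RHS = √(3) + √(5) ≈ 3.968 → fails
(6, 4): LHS = √(10) ≈ 3.162, RHS = 2 + √(6) ≈ 4.449 → fails
(7, 2): LHS = 3, RHS = √(2) + √(7) ≈ 4.06 → fails

1 of 4 pairs satisfies the claim.

Answer: (0, 6)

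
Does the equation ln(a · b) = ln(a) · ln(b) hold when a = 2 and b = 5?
Substituting a = 2, b = 5:

LHS = ln(2 · 5) = ln(10) ≈ 2.303
RHS = ln(2) · ln(5) ≈ 1.116

LHS ≠ RHS, so the equation does not hold at this point.

Answer: Fails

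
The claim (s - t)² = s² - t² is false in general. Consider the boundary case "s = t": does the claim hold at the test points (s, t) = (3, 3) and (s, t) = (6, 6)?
Yes, holds at both test points

At (3, 3): LHS = 0, RHS = 0 → equal
At (6, 6): LHS = 0, RHS = 0 → equal

So the claim does hold at both of these boundary points, even though it is not an identity.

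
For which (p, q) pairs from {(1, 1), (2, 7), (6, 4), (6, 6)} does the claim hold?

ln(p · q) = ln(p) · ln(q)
Testing each pair:
(1, 1): LHS = 0, RHS = 0 → holds
(2, 7): LHS = ln(14) ≈ 2.639, RHS = ln(2)·ln(7) ≈ 1.349 → fails
(6, 4): LHS = ln(24) ≈ 3.178, RHS = ln(4)·ln(6) ≈ 2.484 → fails
(6, 6): LHS = ln(36) ≈ 3.584, RHS = ln(6)² ≈ 3.21 → fails

1 of 4 pairs satisfies the claim.

Answer: (1, 1)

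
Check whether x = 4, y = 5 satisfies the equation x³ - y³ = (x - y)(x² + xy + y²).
Substituting x = 4, y = 5:

LHS = 4³ - 5³ = -61
RHS = (4 - 5)(4² + 4·5 + 5²) = -61

LHS = RHS, so the equation holds at this point.

Answer: Holds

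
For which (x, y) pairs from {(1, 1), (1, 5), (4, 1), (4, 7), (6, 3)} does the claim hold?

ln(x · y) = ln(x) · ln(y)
Testing each pair:
(1, 1): LHS = 0, RHS = 0 → holds
(1, 5): LHS = ln(5) ≈ 1.609, RHS = 0 → fails
(4, 1): LHS = ln(4) ≈ 1.386, RHS = 0 → fails
(4, 7): LHS = ln(28) ≈ 3.332, RHS = ln(4)·ln(7) ≈ 2.698 → fails
(6, 3): LHS = ln(18) ≈ 2.89, RHS = ln(3)·ln(6) ≈ 1.968 → fails

1 of 5 pairs satisfies the claim.

Answer: (1, 1)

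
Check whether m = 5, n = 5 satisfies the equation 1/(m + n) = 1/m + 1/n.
Substituting m = 5, n = 5:

LHS = 1/(5 + 5) = 1/10
RHS = 1/5 + 1/5 = 2/5

LHS ≠ RHS, so the equation does not hold at this point.

Answer: Fails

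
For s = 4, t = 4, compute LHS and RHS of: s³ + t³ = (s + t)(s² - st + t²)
LHS = 4³ + 4³ = 128
RHS = (4 + 4)(4² - 4·4 + 4²) = 128

LHS = RHS: the two sides agree.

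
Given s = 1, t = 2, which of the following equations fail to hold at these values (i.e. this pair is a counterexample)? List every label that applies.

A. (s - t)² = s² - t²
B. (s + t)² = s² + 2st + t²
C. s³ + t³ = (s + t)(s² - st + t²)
Evaluating each claim at the given values:
A. LHS = 1, RHS = -3 → fails here (LHS ≠ RHS)
B. LHS = 9, RHS = 9 → holds here (LHS = RHS)
C. LHS = 9, RHS = 9 → holds here (LHS = RHS)

Answer: A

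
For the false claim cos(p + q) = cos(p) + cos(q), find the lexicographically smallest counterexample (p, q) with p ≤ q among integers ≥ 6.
(p, q) = (6, 6)

Substituting (6, 6) into the claim:
LHS = cos(6 + 6) = cos(12) ≈ 0.8439
RHS = cos(6) + cos(6) = 2·cos(6) ≈ 1.92

Since LHS ≠ RHS, this pair disproves the claim, and no lexicographically smaller pair (p ≤ q, integers ≥ 6) does.

For instance (6, 12) is also a counterexample (LHS = cos(18) ≈ 0.6603, RHS = cos(12) + cos(6) ≈ 1.804), but it's lexicographically larger.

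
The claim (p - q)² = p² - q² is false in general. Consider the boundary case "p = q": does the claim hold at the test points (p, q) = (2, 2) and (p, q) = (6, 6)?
Yes, holds at both test points

At (2, 2): LHS = 0, RHS = 0 → equal
At (6, 6): LHS = 0, RHS = 0 → equal

So the claim does hold at both of these boundary points, even though it is not an identity.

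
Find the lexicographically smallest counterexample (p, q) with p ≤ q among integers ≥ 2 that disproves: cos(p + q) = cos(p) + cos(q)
(p, q) = (2, 2)

Substituting (2, 2) into the claim:
LHS = cos(2 + 2) = cos(4) ≈ -0.6536
RHS = cos(2) + cos(2) = 2·cos(2) ≈ -0.8323

Since LHS ≠ RHS, this pair disproves the claim, and no lexicographically smaller pair (p ≤ q, integers ≥ 2) does.

For instance (7, 9) is also a counterexample (LHS = cos(16) ≈ -0.9577, RHS = cos(9) + cos(7) ≈ -0.1572), but it's lexicographically larger.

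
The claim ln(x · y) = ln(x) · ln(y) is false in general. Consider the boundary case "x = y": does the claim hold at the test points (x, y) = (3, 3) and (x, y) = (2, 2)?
No, fails at both test points

At (3, 3): LHS = ln(9) ≈ 2.197 ≠ RHS = ln(3)² ≈ 1.207
At (2, 2): LHS = ln(4) ≈ 1.386 ≠ RHS = ln(2)² ≈ 0.4805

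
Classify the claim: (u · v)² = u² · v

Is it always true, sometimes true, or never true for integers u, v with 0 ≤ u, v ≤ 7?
Sometimes true

It holds at (u, v) = (3, 1) (both sides equal 9), but fails at (u, v) = (6, 4) (LHS = 576, RHS = 144).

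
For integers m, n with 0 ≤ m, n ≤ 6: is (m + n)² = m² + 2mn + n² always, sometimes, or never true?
Always true

The identity holds for every pair in the range. For instance at (m, n) = (5, 1): both sides equal 36.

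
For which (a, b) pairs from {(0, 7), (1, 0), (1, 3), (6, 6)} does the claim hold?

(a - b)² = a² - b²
Testing each pair:
(0, 7): LHS = 49, RHS = -49 → fails
(1, 0): LHS = 1, RHS = 1 → holds
(1, 3): LHS = 4, RHS = -8 → fails
(6, 6): LHS = 0, RHS = 0 → holds

2 of 4 pairs satisfy the claim.

Answer: (1, 0), (6, 6)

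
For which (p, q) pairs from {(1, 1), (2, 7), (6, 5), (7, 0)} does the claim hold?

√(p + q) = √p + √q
Testing each pair:
(1, 1): LHS = √(2) ≈ 1.414, RHS = 2 → fails
(2, 7): LHS = 3, RHS = √(2) + √(7) ≈ 4.06 → fails
(6, 5): LHS = √(11) ≈ 3.317, RHS = √(5) + √(6) ≈ 4.686 → fails
(7, 0): LHS = √(7) ≈ 2.646, RHS = √(7) ≈ 2.646 → holds

1 of 4 pairs satisfies the claim.

Answer: (7, 0)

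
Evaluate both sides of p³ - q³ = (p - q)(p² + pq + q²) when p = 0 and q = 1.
LHS = 0³ - 1³ = -1
RHS = (0 - 1)(0² + 0·1 + 1²) = -1

LHS = RHS: the two sides agree.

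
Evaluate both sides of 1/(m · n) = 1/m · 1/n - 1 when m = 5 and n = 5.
LHS = 1/(5 · 5) = 1/25
RHS = 1/5 · 1/5 - 1 = -24/25

LHS ≠ RHS, so the equation does not hold here.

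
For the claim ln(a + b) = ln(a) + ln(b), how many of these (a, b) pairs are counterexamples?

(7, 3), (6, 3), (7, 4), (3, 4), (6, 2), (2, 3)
6

Testing each pair:
(7, 3): LHS = ln(10) ≈ 2.303, RHS = ln(3) + ln(7) ≈ 3.045 → counterexample
(6, 3): LHS = ln(9) ≈ 2.197, RHS = ln(3) + ln(6) ≈ 2.89 → counterexample
(7, 4): LHS = ln(11) ≈ 2.398, RHS = ln(4) + ln(7) ≈ 3.332 → counterexample
(3, 4): LHS = ln(7) ≈ 1.946, RHS = ln(3) + ln(4) ≈ 2.485 → counterexample
(6, 2): LHS = ln(8) ≈ 2.079, RHS = ln(2) + ln(6) ≈ 2.485 → counterexample
(2, 3): LHS = ln(5) ≈ 1.609, RHS = ln(2) + ln(3) ≈ 1.792 → counterexample

That makes 6 counterexamples.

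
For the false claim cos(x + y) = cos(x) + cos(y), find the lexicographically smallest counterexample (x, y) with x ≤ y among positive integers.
Substituting (1, 1) into the claim:
LHS = cos(1 + 1) = cos(2) ≈ -0.4161
RHS = cos(1) + cos(1) = 2·cos(1) ≈ 1.081

Since LHS ≠ RHS, this pair disproves the claim, and no lexicographically smaller pair (x ≤ y, positive integers) does.

For instance (3, 3) is also a counterexample (LHS = cos(6) ≈ 0.9602, RHS = 2·cos(3) ≈ -1.98), but it's lexicographically larger.

Answer: (x, y) = (1, 1)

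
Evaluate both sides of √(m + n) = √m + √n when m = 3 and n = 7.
LHS = √(3 + 7) = √(10) ≈ 3.162
RHS = √3 + √7 = √(3) + √(7) ≈ 4.378

LHS ≠ RHS (they differ by about 1.216), so the equation does not hold here.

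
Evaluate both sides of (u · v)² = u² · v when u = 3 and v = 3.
LHS = (3 · 3)² = 81
RHS = 3² · 3 = 27

LHS ≠ RHS, so the equation does not hold here.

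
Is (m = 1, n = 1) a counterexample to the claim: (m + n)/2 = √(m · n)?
No

Substituting m = 1, n = 1:
LHS = (1 + 1)/2 = 1
RHS = √(1 · 1) = 1

The sides agree, so this pair does not disprove the claim.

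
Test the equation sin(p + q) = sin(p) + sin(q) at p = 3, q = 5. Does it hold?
Fails

Substituting p = 3, q = 5:

LHS = sin(3 + 5) = sin(8) ≈ 0.9894
RHS = sin(3) + sin(5) ≈ -0.8178

LHS ≠ RHS, so the equation does not hold at this point.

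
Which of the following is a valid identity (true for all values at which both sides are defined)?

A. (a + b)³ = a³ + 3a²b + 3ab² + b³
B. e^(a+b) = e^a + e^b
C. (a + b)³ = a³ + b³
A: holds — e.g. at (3, 4), both sides equal 343.
B: fails at (3, 7) — LHS = e^10 ≈ 22026.5, RHS = e^3 + e^7 ≈ 1117.
C: fails at (2, 7) — LHS = 729, RHS = 351.

Answer: A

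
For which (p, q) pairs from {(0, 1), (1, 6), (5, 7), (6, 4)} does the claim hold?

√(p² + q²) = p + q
(0, 1)

Testing each pair:
(0, 1): LHS = 1, RHS = 1 → holds
(1, 6): LHS = √(37) ≈ 6.083, RHS = 7 → fails
(5, 7): LHS = √(74) ≈ 8.602, RHS = 12 → fails
(6, 4): LHS = 2·√(13) ≈ 7.211, RHS = 10 → fails

1 of 4 pairs satisfies the claim.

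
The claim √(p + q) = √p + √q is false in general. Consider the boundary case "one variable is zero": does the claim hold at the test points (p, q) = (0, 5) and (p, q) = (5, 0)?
Yes, holds at both test points

At (0, 5): LHS = √(5) ≈ 2.236, RHS = √(5) ≈ 2.236 → equal
At (5, 0): LHS = √(5) ≈ 2.236, RHS = √(5) ≈ 2.236 → equal

So the claim does hold at both of these boundary points, even though it is not an identity.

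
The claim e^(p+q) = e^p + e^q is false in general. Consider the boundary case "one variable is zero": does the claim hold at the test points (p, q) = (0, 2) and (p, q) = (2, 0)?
No, fails at both test points

At (0, 2): LHS = e^2 ≈ 7.389 ≠ RHS = 1 + e^2 ≈ 8.389
At (2, 0): LHS = e^2 ≈ 7.389 ≠ RHS = 1 + e^2 ≈ 8.389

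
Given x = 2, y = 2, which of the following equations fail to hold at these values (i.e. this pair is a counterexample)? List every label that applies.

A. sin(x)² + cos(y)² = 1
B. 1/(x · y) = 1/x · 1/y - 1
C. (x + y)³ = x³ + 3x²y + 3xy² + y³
B

Evaluating each claim at the given values:
A. LHS = cos(2)² + sin(2)² = 1, RHS = 1 → holds here (LHS = RHS)
B. LHS = 1/4, RHS = -3/4 → fails here (LHS ≠ RHS)
C. LHS = 64, RHS = 64 → holds here (LHS = RHS)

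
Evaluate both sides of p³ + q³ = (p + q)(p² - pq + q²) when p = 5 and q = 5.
LHS = 5³ + 5³ = 250
RHS = (5 + 5)(5² - 5·5 + 5²) = 250

LHS = RHS: the two sides agree.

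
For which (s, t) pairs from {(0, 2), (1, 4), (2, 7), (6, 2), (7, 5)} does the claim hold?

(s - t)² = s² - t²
Testing each pair:
(0, 2): LHS = 4, RHS = -4 → fails
(1, 4): LHS = 9, RHS = -15 → fails
(2, 7): LHS = 25, RHS = -45 → fails
(6, 2): LHS = 16, RHS = 32 → fails
(7, 5): LHS = 4, RHS = 24 → fails

No pair satisfies the claim.

Answer: None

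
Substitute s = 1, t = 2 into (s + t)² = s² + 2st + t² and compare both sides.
LHS = (1 + 2)² = 9
RHS = 1² + 2·1·2 + 2² = 9

LHS = RHS: the two sides agree.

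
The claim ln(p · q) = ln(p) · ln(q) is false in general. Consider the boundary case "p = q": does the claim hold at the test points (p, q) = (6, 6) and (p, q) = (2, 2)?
No, fails at both test points

At (6, 6): LHS = ln(36) ≈ 3.584 ≠ RHS = ln(6)² ≈ 3.21
At (2, 2): LHS = ln(4) ≈ 1.386 ≠ RHS = ln(2)² ≈ 0.4805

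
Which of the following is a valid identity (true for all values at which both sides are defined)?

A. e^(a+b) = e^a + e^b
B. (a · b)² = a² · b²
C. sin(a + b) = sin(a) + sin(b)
B

A: fails at (2, 7) — LHS = e^9 ≈ 8103, RHS = e^2 + e^7 ≈ 1104.
B: holds — e.g. at (0, 1), both sides equal 0.
C: fails at (3, 4) — LHS = sin(7) ≈ 0.657, RHS = sin(4) + sin(3) ≈ -0.6157.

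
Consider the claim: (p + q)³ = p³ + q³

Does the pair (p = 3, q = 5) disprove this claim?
Yes

Substituting p = 3, q = 5:
LHS = (3 + 5)³ = 512
RHS = 3³ + 5³ = 152

Since LHS ≠ RHS, this pair disproves the claim.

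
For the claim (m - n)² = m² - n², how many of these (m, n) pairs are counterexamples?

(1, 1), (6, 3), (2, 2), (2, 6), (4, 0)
2

Testing each pair:
(1, 1): LHS = 0, RHS = 0 → satisfies claim
(6, 3): LHS = 9, RHS = 27 → counterexample
(2, 2): LHS = 0, RHS = 0 → satisfies claim
(2, 6): LHS = 16, RHS = -32 → counterexample
(4, 0): LHS = 16, RHS = 16 → satisfies claim

That makes 2 counterexamples.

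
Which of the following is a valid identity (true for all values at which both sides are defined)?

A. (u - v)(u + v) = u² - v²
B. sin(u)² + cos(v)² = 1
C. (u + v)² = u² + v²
A: holds — e.g. at (5, 5), both sides equal 0.
B: fails at (3, 4) — LHS = sin(3)² + cos(4)² ≈ 0.4472, RHS = 1.
C: fails at (6, 7) — LHS = 169, RHS = 85.

Answer: A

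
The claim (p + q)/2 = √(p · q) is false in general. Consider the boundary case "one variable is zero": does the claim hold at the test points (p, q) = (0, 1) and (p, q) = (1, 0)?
At (0, 1): LHS = 1/2 ≠ RHS = 0
At (1, 0): LHS = 1/2 ≠ RHS = 0

Answer: No, fails at both test points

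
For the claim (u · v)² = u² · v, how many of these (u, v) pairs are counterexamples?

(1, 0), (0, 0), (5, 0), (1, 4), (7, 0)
Testing each pair:
(1, 0): LHS = 0, RHS = 0 → satisfies claim
(0, 0): LHS = 0, RHS = 0 → satisfies claim
(5, 0): LHS = 0, RHS = 0 → satisfies claim
(1, 4): LHS = 16, RHS = 4 → counterexample
(7, 0): LHS = 0, RHS = 0 → satisfies claim

That makes 1 counterexample.

Answer: 1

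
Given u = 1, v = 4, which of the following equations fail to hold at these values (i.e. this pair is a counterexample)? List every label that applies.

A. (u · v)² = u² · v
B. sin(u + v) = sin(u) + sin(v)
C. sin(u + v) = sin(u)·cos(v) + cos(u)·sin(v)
A, B

Evaluating each claim at the given values:
A. LHS = 16, RHS = 4 → fails here (LHS ≠ RHS)
B. LHS = sin(5) ≈ -0.9589, RHS = sin(4) + sin(1) ≈ 0.08467 → fails here (LHS ≠ RHS)
C. LHS = sin(5) ≈ -0.9589, RHS = sin(1)·cos(4) + sin(4)·cos(1) ≈ -0.9589 → holds here (LHS = RHS)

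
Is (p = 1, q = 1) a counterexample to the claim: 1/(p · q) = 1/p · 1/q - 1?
Substituting p = 1, q = 1:
LHS = 1/(1 · 1) = 1
RHS = 1/1 · 1/1 - 1 = 0

Since LHS ≠ RHS, this pair disproves the claim.

Answer: Yes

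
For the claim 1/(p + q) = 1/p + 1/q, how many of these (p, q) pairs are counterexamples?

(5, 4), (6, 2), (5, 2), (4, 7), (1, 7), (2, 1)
6

Testing each pair:
(5, 4): LHS = 1/9, RHS = 9/20 → counterexample
(6, 2): LHS = 1/8, RHS = 2/3 → counterexample
(5, 2): LHS = 1/7, RHS = 7/10 → counterexample
(4, 7): LHS = 1/11, RHS = 11/28 → counterexample
(1, 7): LHS = 1/8, RHS = 8/7 → counterexample
(2, 1): LHS = 1/3, RHS = 3/2 → counterexample

That makes 6 counterexamples.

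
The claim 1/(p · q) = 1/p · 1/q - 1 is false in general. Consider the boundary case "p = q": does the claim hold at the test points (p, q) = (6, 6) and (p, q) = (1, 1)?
At (6, 6): LHS = 1/36 ≠ RHS = -35/36
At (1, 1): LHS = 1 ≠ RHS = 0

Answer: No, fails at both test points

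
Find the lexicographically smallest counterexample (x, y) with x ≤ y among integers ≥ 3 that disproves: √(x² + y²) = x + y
Substituting (3, 3) into the claim:
LHS = √(3² + 3²) = 3·√(2) ≈ 4.243
RHS = 3 + 3 = 6

Since LHS ≠ RHS, this pair disproves the claim, and no lexicographically smaller pair (x ≤ y, integers ≥ 3) does.

For instance (5, 6) is also a counterexample (LHS = √(61) ≈ 7.81, RHS = 11), but it's lexicographically larger.

Answer: (x, y) = (3, 3)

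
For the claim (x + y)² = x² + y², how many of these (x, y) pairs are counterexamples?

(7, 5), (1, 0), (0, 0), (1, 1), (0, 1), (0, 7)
Testing each pair:
(7, 5): LHS = 144, RHS = 74 → counterexample
(1, 0): LHS = 1, RHS = 1 → satisfies claim
(0, 0): LHS = 0, RHS = 0 → satisfies claim
(1, 1): LHS = 4, RHS = 2 → counterexample
(0, 1): LHS = 1, RHS = 1 → satisfies claim
(0, 7): LHS = 49, RHS = 49 → satisfies claim

That makes 2 counterexamples.

Answer: 2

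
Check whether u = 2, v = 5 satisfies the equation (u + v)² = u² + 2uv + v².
Holds

Substituting u = 2, v = 5:

LHS = (2 + 5)² = 49
RHS = 2² + 2·2·5 + 5² = 49

LHS = RHS, so the equation holds at this point.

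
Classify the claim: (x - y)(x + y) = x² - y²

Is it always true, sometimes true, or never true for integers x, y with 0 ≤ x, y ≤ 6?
Always true

The identity holds for every pair in the range. For instance at (x, y) = (3, 5): both sides equal -16.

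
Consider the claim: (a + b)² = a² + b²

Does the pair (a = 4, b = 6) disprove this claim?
Yes

Substituting a = 4, b = 6:
LHS = (4 + 6)² = 100
RHS = 4² + 6² = 52

Since LHS ≠ RHS, this pair disproves the claim.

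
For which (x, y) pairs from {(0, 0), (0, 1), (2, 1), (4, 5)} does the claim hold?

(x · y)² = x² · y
Testing each pair:
(0, 0): LHS = 0, RHS = 0 → holds
(0, 1): LHS = 0, RHS = 0 → holds
(2, 1): LHS = 4, RHS = 4 → holds
(4, 5): LHS = 400, RHS = 80 → fails

3 of 4 pairs satisfy the claim.

Answer: (0, 0), (0, 1), (2, 1)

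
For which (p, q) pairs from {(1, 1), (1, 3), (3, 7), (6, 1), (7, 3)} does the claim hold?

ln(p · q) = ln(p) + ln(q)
Testing each pair:
(1, 1): LHS = 0, RHS = 0 → holds
(1, 3): LHS = ln(3) ≈ 1.099, RHS = ln(3) ≈ 1.099 → holds
(3, 7): LHS = ln(21) ≈ 3.045, RHS = ln(3) + ln(7) ≈ 3.045 → holds
(6, 1): LHS = ln(6) ≈ 1.792, RHS = ln(6) ≈ 1.792 → holds
(7, 3): LHS = ln(21) ≈ 3.045, RHS = ln(3) + ln(7) ≈ 3.045 → holds

Every pair satisfies the claim.

Answer: All pairs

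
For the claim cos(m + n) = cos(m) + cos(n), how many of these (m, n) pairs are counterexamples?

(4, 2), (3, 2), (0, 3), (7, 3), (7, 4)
Testing each pair:
(4, 2): LHS = cos(6) ≈ 0.9602, RHS = cos(4) + cos(2) ≈ -1.07 → counterexample
(3, 2): LHS = cos(5) ≈ 0.2837, RHS = cos(3) + cos(2) ≈ -1.406 → counterexample
(0, 3): LHS = cos(3) ≈ -0.99, RHS = cos(3) + 1 ≈ 0.01001 → counterexample
(7, 3): LHS = cos(10) ≈ -0.8391, RHS = cos(3) + cos(7) ≈ -0.2361 → counterexample
(7, 4): LHS = cos(11) ≈ 0.004426, RHS = cos(4) + cos(7) ≈ 0.1003 → counterexample

That makes 5 counterexamples.

Answer: 5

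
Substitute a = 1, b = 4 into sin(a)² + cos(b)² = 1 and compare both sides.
LHS = sin(1)² + cos(4)² ≈ 1.135
RHS = 1

LHS ≠ RHS (they differ by about 0.1353), so the equation does not hold here.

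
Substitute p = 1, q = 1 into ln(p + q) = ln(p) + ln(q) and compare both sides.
LHS = ln(1 + 1) = ln(2) ≈ 0.6931
RHS = ln(1) + ln(1) = 0

LHS ≠ RHS (they differ by about 0.6931), so the equation does not hold here.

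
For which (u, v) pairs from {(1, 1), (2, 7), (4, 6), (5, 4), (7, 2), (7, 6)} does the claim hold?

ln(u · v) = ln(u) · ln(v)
Testing each pair:
(1, 1): LHS = 0, RHS = 0 → holds
(2, 7): LHS = ln(14) ≈ 2.639, RHS = ln(2)·ln(7) ≈ 1.349 → fails
(4, 6): LHS = ln(24) ≈ 3.178, RHS = ln(4)·ln(6) ≈ 2.484 → fails
(5, 4): LHS = ln(20) ≈ 2.996, RHS = ln(4)·ln(5) ≈ 2.231 → fails
(7, 2): LHS = ln(14) ≈ 2.639, RHS = ln(2)·ln(7) ≈ 1.349 → fails
(7, 6): LHS = ln(42) ≈ 3.738, RHS = ln(6)·ln(7) ≈ 3.487 → fails

1 of 6 pairs satisfies the claim.

Answer: (1, 1)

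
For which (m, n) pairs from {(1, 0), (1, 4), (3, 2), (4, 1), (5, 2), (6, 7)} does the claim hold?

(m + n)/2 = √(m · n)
Testing each pair:
(1, 0): LHS = 1/2, RHS = 0 → fails
(1, 4): LHS = 5/2, RHS = 2 → fails
(3, 2): LHS = 5/2, RHS = √(6) ≈ 2.449 → fails
(4, 1): LHS = 5/2, RHS = 2 → fails
(5, 2): LHS = 7/2, RHS = √(10) ≈ 3.162 → fails
(6, 7): LHS = 13/2, RHS = √(42) ≈ 6.481 → fails

No pair satisfies the claim.

Answer: None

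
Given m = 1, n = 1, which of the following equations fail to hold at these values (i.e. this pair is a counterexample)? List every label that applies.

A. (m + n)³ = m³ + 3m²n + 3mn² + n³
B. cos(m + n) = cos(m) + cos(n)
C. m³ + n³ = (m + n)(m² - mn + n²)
Evaluating each claim at the given values:
A. LHS = 8, RHS = 8 → holds here (LHS = RHS)
B. LHS = cos(2) ≈ -0.4161, RHS = 2·cos(1) ≈ 1.081 → fails here (LHS ≠ RHS)
C. LHS = 2, RHS = 2 → holds here (LHS = RHS)

Answer: B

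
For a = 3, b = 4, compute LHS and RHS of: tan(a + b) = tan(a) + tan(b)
LHS = tan(3 + 4) = tan(7) ≈ 0.8714
RHS = tan(3) + tan(4) ≈ 1.015

LHS ≠ RHS (they differ by about 0.1438), so the equation does not hold here.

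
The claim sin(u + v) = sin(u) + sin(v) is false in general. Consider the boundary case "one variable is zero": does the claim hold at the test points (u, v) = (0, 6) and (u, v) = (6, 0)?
At (0, 6): LHS = sin(6) ≈ -0.2794, RHS = sin(6) ≈ -0.2794 → equal
At (6, 0): LHS = sin(6) ≈ -0.2794, RHS = sin(6) ≈ -0.2794 → equal

So the claim does hold at both of these boundary points, even though it is not an identity.

Answer: Yes, holds at both test points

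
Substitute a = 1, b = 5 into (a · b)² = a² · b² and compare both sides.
LHS = (1 · 5)² = 25
RHS = 1² · 5² = 25

LHS = RHS: the two sides agree.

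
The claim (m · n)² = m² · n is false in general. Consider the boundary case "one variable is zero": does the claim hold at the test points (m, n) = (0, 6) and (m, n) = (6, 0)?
At (0, 6): LHS = 0, RHS = 0 → equal
At (6, 0): LHS = 0, RHS = 0 → equal

So the claim does hold at both of these boundary points, even though it is not an identity.

Answer: Yes, holds at both test points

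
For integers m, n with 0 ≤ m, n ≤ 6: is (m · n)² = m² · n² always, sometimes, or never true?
Always true

The identity holds for every pair in the range. For instance at (m, n) = (6, 3): both sides equal 324.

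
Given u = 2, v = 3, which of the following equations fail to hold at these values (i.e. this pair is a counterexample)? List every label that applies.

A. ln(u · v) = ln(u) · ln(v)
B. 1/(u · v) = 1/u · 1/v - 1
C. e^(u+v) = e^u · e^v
Evaluating each claim at the given values:
A. LHS = ln(6) ≈ 1.792, RHS = ln(2)·ln(3) ≈ 0.7615 → fails here (LHS ≠ RHS)
B. LHS = 1/6, RHS = -5/6 → fails here (LHS ≠ RHS)
C. LHS = e^5 ≈ 148.4, RHS = e^5 ≈ 148.4 → holds here (LHS = RHS)

Answer: A, B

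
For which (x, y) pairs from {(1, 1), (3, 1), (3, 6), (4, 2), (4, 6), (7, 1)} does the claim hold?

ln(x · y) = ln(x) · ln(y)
Testing each pair:
(1, 1): LHS = 0, RHS = 0 → holds
(3, 1): LHS = ln(3) ≈ 1.099, RHS = 0 → fails
(3, 6): LHS = ln(18) ≈ 2.89, RHS = ln(3)·ln(6) ≈ 1.968 → fails
(4, 2): LHS = ln(8) ≈ 2.079, RHS = ln(2)·ln(4) ≈ 0.9609 → fails
(4, 6): LHS = ln(24) ≈ 3.178, RHS = ln(4)·ln(6) ≈ 2.484 → fails
(7, 1): LHS = ln(7) ≈ 1.946, RHS = 0 → fails

1 of 6 pairs satisfies the claim.

Answer: (1, 1)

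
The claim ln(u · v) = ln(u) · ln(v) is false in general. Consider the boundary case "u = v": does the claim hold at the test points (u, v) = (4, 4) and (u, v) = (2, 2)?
No, fails at both test points

At (4, 4): LHS = ln(16) ≈ 2.773 ≠ RHS = ln(4)² ≈ 1.922
At (2, 2): LHS = ln(4) ≈ 1.386 ≠ RHS = ln(2)² ≈ 0.4805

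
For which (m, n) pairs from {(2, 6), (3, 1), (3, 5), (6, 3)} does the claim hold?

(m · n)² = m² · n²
Testing each pair:
(2, 6): LHS = 144, RHS = 144 → holds
(3, 1): LHS = 9, RHS = 9 → holds
(3, 5): LHS = 225, RHS = 225 → holds
(6, 3): LHS = 324, RHS = 324 → holds

Every pair satisfies the claim.

Answer: All pairs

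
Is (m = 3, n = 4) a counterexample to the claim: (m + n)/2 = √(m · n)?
Substituting m = 3, n = 4:
LHS = (3 + 4)/2 = 7/2
RHS = √(3 · 4) = 2·√(3) ≈ 3.464

Since LHS ≠ RHS, this pair disproves the claim.

Answer: Yes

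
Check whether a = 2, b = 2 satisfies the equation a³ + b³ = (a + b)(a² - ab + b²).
Substituting a = 2, b = 2:

LHS = 2³ + 2³ = 16
RHS = (2 + 2)(2² - 2·2 + 2²) = 16

LHS = RHS, so the equation holds at this point.

Answer: Holds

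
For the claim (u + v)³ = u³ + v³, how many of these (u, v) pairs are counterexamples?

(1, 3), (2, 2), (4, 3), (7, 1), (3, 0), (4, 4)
Testing each pair:
(1, 3): LHS = 64, RHS = 28 → counterexample
(2, 2): LHS = 64, RHS = 16 → counterexample
(4, 3): LHS = 343, RHS = 91 → counterexample
(7, 1): LHS = 512, RHS = 344 → counterexample
(3, 0): LHS = 27, RHS = 27 → satisfies claim
(4, 4): LHS = 512, RHS = 128 → counterexample

That makes 5 counterexamples.

Answer: 5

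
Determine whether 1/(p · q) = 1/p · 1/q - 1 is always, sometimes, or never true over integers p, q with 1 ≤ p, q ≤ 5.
The claim fails for every pair in the range. For instance at (p, q) = (1, 1): LHS = 1, RHS = 0.

Answer: Never true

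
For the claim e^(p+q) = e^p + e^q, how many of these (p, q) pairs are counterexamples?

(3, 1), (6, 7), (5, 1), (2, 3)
Testing each pair:
(3, 1): LHS = e^4 ≈ 54.6, RHS = e + e^3 ≈ 22.8 → counterexample
(6, 7): LHS = e^13 ≈ 442413.4, RHS = e^6 + e^7 ≈ 1500 → counterexample
(5, 1): LHS = e^6 ≈ 403.4, RHS = e + e^5 ≈ 151.1 → counterexample
(2, 3): LHS = e^5 ≈ 148.4, RHS = e^2 + e^3 ≈ 27.47 → counterexample

That makes 4 counterexamples.

Answer: 4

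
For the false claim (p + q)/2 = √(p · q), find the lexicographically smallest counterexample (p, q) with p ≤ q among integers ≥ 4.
At (4, 4): both sides equal 4, so it holds there.

Substituting (4, 5) into the claim:
LHS = (4 + 5)/2 = 9/2
RHS = √(4 · 5) = 2·√(5) ≈ 4.472

Since LHS ≠ RHS, this pair disproves the claim, and no lexicographically smaller pair (p ≤ q, integers ≥ 4) does.

For instance (7, 9) is also a counterexample (LHS = 8, RHS = 3·√(7) ≈ 7.937), but it's lexicographically larger.

Answer: (p, q) = (4, 5)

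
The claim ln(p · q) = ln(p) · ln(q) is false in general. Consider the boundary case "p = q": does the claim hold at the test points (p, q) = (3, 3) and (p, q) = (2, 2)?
At (3, 3): LHS = ln(9) ≈ 2.197 ≠ RHS = ln(3)² ≈ 1.207
At (2, 2): LHS = ln(4) ≈ 1.386 ≠ RHS = ln(2)² ≈ 0.4805

Answer: No, fails at both test points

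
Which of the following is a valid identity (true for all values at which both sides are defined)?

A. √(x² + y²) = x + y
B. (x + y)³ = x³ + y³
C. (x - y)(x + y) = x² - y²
C

A: fails at (2, 4) — LHS = 2·√(5) ≈ 4.472, RHS = 6.
B: fails at (3, 7) — LHS = 1000, RHS = 370.
C: holds — e.g. at (2, 4), both sides equal -12.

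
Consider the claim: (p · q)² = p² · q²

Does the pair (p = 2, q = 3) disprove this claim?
Substituting p = 2, q = 3:
LHS = (2 · 3)² = 36
RHS = 2² · 3² = 36

The sides agree, so this pair does not disprove the claim.

Answer: No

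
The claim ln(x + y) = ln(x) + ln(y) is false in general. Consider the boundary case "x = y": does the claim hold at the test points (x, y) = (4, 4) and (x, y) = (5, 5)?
No, fails at both test points

At (4, 4): LHS = ln(8) ≈ 2.079 ≠ RHS = 2·ln(4) ≈ 2.773
At (5, 5): LHS = ln(10) ≈ 2.303 ≠ RHS = 2·ln(5) ≈ 3.219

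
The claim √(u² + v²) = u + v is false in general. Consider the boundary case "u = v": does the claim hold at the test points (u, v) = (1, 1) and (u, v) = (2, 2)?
No, fails at both test points

At (1, 1): LHS = √(2) ≈ 1.414 ≠ RHS = 2
At (2, 2): LHS = 2·√(2) ≈ 2.828 ≠ RHS = 4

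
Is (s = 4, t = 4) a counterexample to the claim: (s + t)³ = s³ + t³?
Substituting s = 4, t = 4:
LHS = (4 + 4)³ = 512
RHS = 4³ + 4³ = 128

Since LHS ≠ RHS, this pair disproves the claim.

Answer: Yes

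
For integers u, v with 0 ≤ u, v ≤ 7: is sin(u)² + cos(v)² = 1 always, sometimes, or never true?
It holds at (u, v) = (6, 6) (both sides equal 1), but fails at (u, v) = (5, 2) (LHS = cos(2)² + sin(5)² ≈ 1.093, RHS = 1).

Answer: Sometimes true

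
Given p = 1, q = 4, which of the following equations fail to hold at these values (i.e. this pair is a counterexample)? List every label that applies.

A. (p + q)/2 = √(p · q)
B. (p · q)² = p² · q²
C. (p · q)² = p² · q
A, C

Evaluating each claim at the given values:
A. LHS = 5/2, RHS = 2 → fails here (LHS ≠ RHS)
B. LHS = 16, RHS = 16 → holds here (LHS = RHS)
C. LHS = 16, RHS = 4 → fails here (LHS ≠ RHS)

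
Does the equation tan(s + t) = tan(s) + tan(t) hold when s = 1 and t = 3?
Fails

Substituting s = 1, t = 3:

LHS = tan(1 + 3) = tan(4) ≈ 1.158
RHS = tan(1) + tan(3) ≈ 1.415

LHS ≠ RHS, so the equation does not hold at this point.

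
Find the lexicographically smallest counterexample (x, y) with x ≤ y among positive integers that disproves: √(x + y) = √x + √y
Substituting (1, 1) into the claim:
LHS = √(1 + 1) = √(2) ≈ 1.414
RHS = √1 + √1 = 2

Since LHS ≠ RHS, this pair disproves the claim, and no lexicographically smaller pair (x ≤ y, positive integers) does.

For instance (4, 5) is also a counterexample (LHS = 3, RHS = 2 + √(5) ≈ 4.236), but it's lexicographically larger.

Answer: (x, y) = (1, 1)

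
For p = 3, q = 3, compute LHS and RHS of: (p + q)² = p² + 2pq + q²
LHS = (3 + 3)² = 36
RHS = 3² + 2·3·3 + 3² = 36

LHS = RHS: the two sides agree.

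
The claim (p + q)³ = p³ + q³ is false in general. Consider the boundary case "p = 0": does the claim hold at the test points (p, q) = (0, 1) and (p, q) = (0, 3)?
Yes, holds at both test points

At (0, 1): LHS = 1, RHS = 1 → equal
At (0, 3): LHS = 27, RHS = 27 → equal

So the claim does hold at both of these boundary points, even though it is not an identity.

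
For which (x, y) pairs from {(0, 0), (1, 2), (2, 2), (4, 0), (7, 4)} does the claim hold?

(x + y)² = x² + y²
Testing each pair:
(0, 0): LHS = 0, RHS = 0 → holds
(1, 2): LHS = 9, RHS = 5 → fails
(2, 2): LHS = 16, RHS = 8 → fails
(4, 0): LHS = 16, RHS = 16 → holds
(7, 4): LHS = 121, RHS = 65 → fails

2 of 5 pairs satisfy the claim.

Answer: (0, 0), (4, 0)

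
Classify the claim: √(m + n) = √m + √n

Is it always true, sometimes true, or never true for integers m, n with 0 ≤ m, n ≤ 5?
Sometimes true

It holds at (m, n) = (0, 4) (both sides equal 2), but fails at (m, n) = (2, 4) (LHS = √(6) ≈ 2.449, RHS = √(2) + 2 ≈ 3.414).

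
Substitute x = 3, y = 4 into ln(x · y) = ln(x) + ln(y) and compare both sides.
LHS = ln(3 · 4) = ln(12) ≈ 2.485
RHS = ln(3) + ln(4) ≈ 2.485

LHS = RHS: the two sides agree.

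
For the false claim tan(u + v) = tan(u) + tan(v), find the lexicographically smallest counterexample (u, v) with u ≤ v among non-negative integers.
(u, v) = (1, 1)

At (0, 3): both sides equal tan(3) ≈ -0.1425, so it holds there.
At (0, 6): both sides equal tan(6) ≈ -0.291, so it holds there.

Substituting (1, 1) into the claim:
LHS = tan(1 + 1) = tan(2) ≈ -2.185
RHS = tan(1) + tan(1) = 2·tan(1) ≈ 3.115

Since LHS ≠ RHS, this pair disproves the claim, and no lexicographically smaller pair (u ≤ v, non-negative integers) does.

For instance (3, 3) is also a counterexample (LHS = tan(6) ≈ -0.291, RHS = 2·tan(3) ≈ -0.2851), but it's lexicographically larger.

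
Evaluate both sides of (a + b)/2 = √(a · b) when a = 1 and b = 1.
LHS = (1 + 1)/2 = 1
RHS = √(1 · 1) = 1

LHS = RHS: the two sides agree.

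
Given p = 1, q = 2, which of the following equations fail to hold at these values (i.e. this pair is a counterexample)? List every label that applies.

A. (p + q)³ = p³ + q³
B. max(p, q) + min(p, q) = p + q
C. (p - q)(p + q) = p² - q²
Evaluating each claim at the given values:
A. LHS = 27, RHS = 9 → fails here (LHS ≠ RHS)
B. LHS = 3, RHS = 3 → holds here (LHS = RHS)
C. LHS = -3, RHS = -3 → holds here (LHS = RHS)

Answer: A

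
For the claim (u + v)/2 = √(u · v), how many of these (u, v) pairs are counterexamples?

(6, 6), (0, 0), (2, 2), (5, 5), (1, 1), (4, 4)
0

Testing each pair:
(6, 6): LHS = 6, RHS = 6 → satisfies claim
(0, 0): LHS = 0, RHS = 0 → satisfies claim
(2, 2): LHS = 2, RHS = 2 → satisfies claim
(5, 5): LHS = 5, RHS = 5 → satisfies claim
(1, 1): LHS = 1, RHS = 1 → satisfies claim
(4, 4): LHS = 4, RHS = 4 → satisfies claim

That makes 0 counterexamples.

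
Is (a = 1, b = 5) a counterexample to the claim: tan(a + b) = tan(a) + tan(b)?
Substituting a = 1, b = 5:
LHS = tan(1 + 5) = tan(6) ≈ -0.291
RHS = tan(1) + tan(5) ≈ -1.823

Since LHS ≠ RHS, this pair disproves the claim.

Answer: Yes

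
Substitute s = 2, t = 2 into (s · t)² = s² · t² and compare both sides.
LHS = (2 · 2)² = 16
RHS = 2² · 2² = 16

LHS = RHS: the two sides agree.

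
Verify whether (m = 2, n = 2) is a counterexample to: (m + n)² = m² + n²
Substituting m = 2, n = 2:
LHS = (2 + 2)² = 16
RHS = 2² + 2² = 8

Since LHS ≠ RHS, this pair disproves the claim.

Answer: Yes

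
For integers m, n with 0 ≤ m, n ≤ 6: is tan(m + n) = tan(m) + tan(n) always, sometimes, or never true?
Sometimes true

It holds at (m, n) = (2, 0) (both sides equal tan(2) ≈ -2.185), but fails at (m, n) = (3, 3) (LHS = tan(6) ≈ -0.291, RHS = 2·tan(3) ≈ -0.2851).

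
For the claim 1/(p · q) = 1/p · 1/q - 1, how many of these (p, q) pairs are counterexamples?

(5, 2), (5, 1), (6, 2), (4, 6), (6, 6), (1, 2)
Testing each pair:
(5, 2): LHS = 1/10, RHS = -9/10 → counterexample
(5, 1): LHS = 1/5, RHS = -4/5 → counterexample
(6, 2): LHS = 1/12, RHS = -11/12 → counterexample
(4, 6): LHS = 1/24, RHS = -23/24 → counterexample
(6, 6): LHS = 1/36, RHS = -35/36 → counterexample
(1, 2): LHS = 1/2, RHS = -1/2 → counterexample

That makes 6 counterexamples.

Answer: 6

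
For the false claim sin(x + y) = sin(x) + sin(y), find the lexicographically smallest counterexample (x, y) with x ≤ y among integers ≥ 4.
(x, y) = (4, 4)

Substituting (4, 4) into the claim:
LHS = sin(4 + 4) = sin(8) ≈ 0.9894
RHS = sin(4) + sin(4) = 2·sin(4) ≈ -1.514

Since LHS ≠ RHS, this pair disproves the claim, and no lexicographically smaller pair (x ≤ y, integers ≥ 4) does.

For instance (4, 7) is also a counterexample (LHS = sin(11) ≈ -1, RHS = sin(4) + sin(7) ≈ -0.09982), but it's lexicographically larger.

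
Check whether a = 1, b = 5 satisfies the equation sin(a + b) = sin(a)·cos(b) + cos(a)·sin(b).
Holds

Substituting a = 1, b = 5:

LHS = sin(1 + 5) = sin(6) ≈ -0.2794
RHS = sin(1)·cos(5) + cos(1)·sin(5) = sin(5)·cos(1) + sin(1)·cos(5) ≈ -0.2794

LHS = RHS, so the equation holds at this point.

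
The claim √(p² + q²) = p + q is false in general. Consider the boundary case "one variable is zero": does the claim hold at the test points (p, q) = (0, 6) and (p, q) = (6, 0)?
Yes, holds at both test points

At (0, 6): LHS = 6, RHS = 6 → equal
At (6, 0): LHS = 6, RHS = 6 → equal

So the claim does hold at both of these boundary points, even though it is not an identity.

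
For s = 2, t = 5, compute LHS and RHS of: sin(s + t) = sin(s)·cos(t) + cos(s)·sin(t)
LHS = sin(2 + 5) = sin(7) ≈ 0.657
RHS = sin(2)·cos(5) + cos(2)·sin(5) = sin(2)·cos(5) + sin(5)·cos(2) ≈ 0.657

LHS = RHS: the two sides agree.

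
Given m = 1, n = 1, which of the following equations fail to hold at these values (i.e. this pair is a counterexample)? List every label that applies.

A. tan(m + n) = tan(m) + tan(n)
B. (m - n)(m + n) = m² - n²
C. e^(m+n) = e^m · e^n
Evaluating each claim at the given values:
A. LHS = tan(2) ≈ -2.185, RHS = 2·tan(1) ≈ 3.115 → fails here (LHS ≠ RHS)
B. LHS = 0, RHS = 0 → holds here (LHS = RHS)
C. LHS = e^2 ≈ 7.389, RHS = e^2 ≈ 7.389 → holds here (LHS = RHS)

Answer: A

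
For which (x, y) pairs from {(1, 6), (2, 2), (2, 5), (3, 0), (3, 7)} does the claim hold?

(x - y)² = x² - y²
(2, 2), (3, 0)

Testing each pair:
(1, 6): LHS = 25, RHS = -35 → fails
(2, 2): LHS = 0, RHS = 0 → holds
(2, 5): LHS = 9, RHS = -21 → fails
(3, 0): LHS = 9, RHS = 9 → holds
(3, 7): LHS = 16, RHS = -40 → fails

2 of 5 pairs satisfy the claim.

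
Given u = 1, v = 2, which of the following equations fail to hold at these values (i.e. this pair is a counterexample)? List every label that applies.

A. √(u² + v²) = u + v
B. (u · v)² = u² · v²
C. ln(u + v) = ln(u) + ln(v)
A, C

Evaluating each claim at the given values:
A. LHS = √(5) ≈ 2.236, RHS = 3 → fails here (LHS ≠ RHS)
B. LHS = 4, RHS = 4 → holds here (LHS = RHS)
C. LHS = ln(3) ≈ 1.099, RHS = ln(2) ≈ 0.6931 → fails here (LHS ≠ RHS)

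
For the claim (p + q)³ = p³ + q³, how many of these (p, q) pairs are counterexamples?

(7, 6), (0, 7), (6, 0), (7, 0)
Testing each pair:
(7, 6): LHS = 2197, RHS = 559 → counterexample
(0, 7): LHS = 343, RHS = 343 → satisfies claim
(6, 0): LHS = 216, RHS = 216 → satisfies claim
(7, 0): LHS = 343, RHS = 343 → satisfies claim

That makes 1 counterexample.

Answer: 1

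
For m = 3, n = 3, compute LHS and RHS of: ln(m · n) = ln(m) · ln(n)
LHS = ln(3 · 3) = ln(9) ≈ 2.197
RHS = ln(3) · ln(3) = ln(3)² ≈ 1.207

LHS ≠ RHS (they differ by about 0.9903), so the equation does not hold here.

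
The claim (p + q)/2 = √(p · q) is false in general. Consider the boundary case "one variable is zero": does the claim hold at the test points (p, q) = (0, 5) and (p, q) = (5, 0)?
No, fails at both test points

At (0, 5): LHS = 5/2 ≠ RHS = 0
At (5, 0): LHS = 5/2 ≠ RHS = 0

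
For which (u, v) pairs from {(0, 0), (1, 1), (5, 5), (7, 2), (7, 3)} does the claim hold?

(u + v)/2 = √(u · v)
(0, 0), (1, 1), (5, 5)

Testing each pair:
(0, 0): LHS = 0, RHS = 0 → holds
(1, 1): LHS = 1, RHS = 1 → holds
(5, 5): LHS = 5, RHS = 5 → holds
(7, 2): LHS = 9/2, RHS = √(14) ≈ 3.742 → fails
(7, 3): LHS = 5, RHS = √(21) ≈ 4.583 → fails

3 of 5 pairs satisfy the claim.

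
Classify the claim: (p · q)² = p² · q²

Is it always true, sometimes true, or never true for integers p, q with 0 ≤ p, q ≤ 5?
Always true

The identity holds for every pair in the range. For instance at (p, q) = (5, 4): both sides equal 400.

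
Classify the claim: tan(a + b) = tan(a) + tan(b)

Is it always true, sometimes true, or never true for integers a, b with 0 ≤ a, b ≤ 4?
Sometimes true

It holds at (a, b) = (0, 1) (both sides equal tan(1) ≈ 1.557), but fails at (a, b) = (3, 1) (LHS = tan(4) ≈ 1.158, RHS = tan(3) + tan(1) ≈ 1.415).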